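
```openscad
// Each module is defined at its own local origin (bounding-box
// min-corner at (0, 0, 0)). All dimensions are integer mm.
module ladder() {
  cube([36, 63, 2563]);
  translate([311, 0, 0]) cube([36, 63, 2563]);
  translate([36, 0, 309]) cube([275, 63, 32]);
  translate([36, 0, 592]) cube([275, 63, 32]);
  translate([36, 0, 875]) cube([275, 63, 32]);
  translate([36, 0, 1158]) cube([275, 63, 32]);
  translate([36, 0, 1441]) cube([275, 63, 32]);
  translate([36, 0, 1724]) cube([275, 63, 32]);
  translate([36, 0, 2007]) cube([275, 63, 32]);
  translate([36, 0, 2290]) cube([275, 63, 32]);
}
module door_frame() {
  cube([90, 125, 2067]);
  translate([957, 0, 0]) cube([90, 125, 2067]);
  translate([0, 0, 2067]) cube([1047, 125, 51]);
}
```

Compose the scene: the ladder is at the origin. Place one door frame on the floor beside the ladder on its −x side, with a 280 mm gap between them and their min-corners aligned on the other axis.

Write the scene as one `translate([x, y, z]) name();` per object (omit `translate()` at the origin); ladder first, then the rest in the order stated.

ladder();
translate([-1327, 0, 0]) door_frame();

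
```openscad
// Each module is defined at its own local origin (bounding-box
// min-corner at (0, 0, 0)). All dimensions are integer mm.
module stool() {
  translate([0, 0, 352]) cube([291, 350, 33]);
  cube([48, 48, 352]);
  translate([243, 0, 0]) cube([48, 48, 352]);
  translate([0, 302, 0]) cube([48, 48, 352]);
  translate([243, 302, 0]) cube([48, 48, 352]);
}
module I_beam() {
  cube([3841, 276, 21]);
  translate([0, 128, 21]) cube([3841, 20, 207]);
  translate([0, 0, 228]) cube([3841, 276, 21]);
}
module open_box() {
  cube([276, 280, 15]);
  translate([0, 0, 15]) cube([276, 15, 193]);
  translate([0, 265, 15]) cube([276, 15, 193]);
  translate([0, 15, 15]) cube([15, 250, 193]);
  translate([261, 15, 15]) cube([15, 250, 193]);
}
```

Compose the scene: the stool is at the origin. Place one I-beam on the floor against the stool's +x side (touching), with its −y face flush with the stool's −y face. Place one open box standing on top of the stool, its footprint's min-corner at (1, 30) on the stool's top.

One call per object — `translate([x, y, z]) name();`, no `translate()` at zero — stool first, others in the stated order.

stool();
translate([291, 0, 0]) I_beam();
translate([1, 30, 385]) open_box();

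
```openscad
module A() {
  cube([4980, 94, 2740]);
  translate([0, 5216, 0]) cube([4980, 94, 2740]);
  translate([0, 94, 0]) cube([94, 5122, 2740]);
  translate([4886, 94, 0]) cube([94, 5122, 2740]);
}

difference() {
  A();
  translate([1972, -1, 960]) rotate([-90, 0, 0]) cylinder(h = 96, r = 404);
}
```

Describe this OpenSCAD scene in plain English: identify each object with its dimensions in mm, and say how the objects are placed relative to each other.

A is a box-shaped house frame (walls only): outside footprint 4980×5310 mm, wall height 2740 mm, wall thickness 94 mm. The two y-facing walls run the full x-width; the two x-facing walls fit between the inner faces of the y-facing walls.

The house frame has a circular hole of radius 404 mm through its front wall, centred at (x = 1972, z = 960).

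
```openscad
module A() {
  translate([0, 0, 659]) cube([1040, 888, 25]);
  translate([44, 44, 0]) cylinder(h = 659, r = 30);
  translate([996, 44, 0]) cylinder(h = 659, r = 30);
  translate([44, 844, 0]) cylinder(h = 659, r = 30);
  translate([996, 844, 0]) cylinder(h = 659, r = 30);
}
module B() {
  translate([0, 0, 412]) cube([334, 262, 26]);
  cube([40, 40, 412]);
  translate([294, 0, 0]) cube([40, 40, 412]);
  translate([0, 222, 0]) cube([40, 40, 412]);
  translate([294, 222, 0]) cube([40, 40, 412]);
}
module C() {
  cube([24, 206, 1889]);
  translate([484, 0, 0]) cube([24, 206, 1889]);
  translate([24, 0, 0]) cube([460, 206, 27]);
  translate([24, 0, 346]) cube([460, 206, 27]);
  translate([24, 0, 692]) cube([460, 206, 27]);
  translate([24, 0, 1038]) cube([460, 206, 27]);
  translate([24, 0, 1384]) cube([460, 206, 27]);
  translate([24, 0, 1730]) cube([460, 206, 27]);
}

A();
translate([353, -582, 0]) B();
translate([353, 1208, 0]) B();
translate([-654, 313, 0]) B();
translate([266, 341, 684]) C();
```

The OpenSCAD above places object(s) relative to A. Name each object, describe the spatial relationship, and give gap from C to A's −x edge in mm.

The bookshelf's min-x is at 266; the table's min-x is 0; gap = 266 mm.

A is a table. B is a stool. C is a bookshelf. Three stools sit around the table at the −y, +y, −x sides. The bookshelf is on top of the table, centred. The gap from the bookshelf to the table's −x edge is 266 mm.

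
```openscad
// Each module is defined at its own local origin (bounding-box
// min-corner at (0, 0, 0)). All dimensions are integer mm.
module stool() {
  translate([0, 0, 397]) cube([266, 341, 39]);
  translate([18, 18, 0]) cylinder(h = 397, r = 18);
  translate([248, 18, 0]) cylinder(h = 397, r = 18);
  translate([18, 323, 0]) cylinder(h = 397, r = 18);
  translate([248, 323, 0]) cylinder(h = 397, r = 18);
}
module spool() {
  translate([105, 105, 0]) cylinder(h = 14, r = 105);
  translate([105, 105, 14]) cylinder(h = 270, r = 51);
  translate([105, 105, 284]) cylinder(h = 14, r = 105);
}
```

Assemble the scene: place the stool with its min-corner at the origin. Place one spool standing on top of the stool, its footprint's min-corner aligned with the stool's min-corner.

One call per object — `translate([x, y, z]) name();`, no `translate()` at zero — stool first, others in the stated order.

stool();
translate([0, 0, 436]) spool();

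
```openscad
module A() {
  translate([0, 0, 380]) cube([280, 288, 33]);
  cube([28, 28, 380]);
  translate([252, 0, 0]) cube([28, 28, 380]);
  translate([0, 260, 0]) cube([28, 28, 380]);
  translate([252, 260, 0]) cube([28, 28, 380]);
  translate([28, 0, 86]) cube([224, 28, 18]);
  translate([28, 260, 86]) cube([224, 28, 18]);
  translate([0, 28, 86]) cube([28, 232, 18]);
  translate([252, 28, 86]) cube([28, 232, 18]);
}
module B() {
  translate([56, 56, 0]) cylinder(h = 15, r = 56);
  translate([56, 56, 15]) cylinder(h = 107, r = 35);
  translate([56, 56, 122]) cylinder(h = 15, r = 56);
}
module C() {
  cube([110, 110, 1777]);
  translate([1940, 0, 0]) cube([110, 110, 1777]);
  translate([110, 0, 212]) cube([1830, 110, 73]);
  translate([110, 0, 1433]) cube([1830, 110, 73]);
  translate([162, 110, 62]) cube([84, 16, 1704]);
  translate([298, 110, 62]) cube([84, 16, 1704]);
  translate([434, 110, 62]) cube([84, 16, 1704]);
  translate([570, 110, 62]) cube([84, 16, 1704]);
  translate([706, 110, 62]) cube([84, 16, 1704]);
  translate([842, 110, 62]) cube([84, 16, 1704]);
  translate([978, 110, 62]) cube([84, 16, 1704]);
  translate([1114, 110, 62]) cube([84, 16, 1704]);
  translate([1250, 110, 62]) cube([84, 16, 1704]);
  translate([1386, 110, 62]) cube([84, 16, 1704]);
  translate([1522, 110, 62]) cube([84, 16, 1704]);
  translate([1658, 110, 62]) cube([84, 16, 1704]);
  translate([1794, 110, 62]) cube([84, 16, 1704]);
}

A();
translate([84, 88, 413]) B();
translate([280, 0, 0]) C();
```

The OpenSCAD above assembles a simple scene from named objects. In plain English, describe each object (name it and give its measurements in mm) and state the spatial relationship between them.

A is a four-legged stool. The seat is 280×288 mm, 33 mm thick, top at z = 413 mm. It stands on four square legs, each 28×28 mm in cross-section, from z = 0 to the seat underside, each flush with a corner of the seat. Four stretchers, 28 mm wide and 18 mm tall, connect adjacent legs with their undersides at z = 86 mm, each running between the inner faces of the legs it joins and aligned with the legs' outer faces on the other axis.

B is a spool: two coaxial disc flanges of radius 56 mm and thickness 15 mm, joined by a core cylinder of radius 35 mm and height 107 mm. The lower flange rests on z = 0 and the three cylinders share a vertical axis.

C is a fence section. Two 110×110 mm posts, 1777 mm tall, stand on the floor with a clear span of 1830 mm between their inner faces. Two horizontal rails of 110×73 mm section span the gap between the posts with their undersides at z = 212 mm and z = 1433 mm, flush with the posts' −y face. 13 pickets, each 84 mm wide, 16 mm thick and 1704 mm tall, are fixed to the +y face of the rails with their bottoms at z = 62 mm, evenly spaced across the span with equal gaps (rounded down to the nearest mm) at the −x end and between each pair — any rounding remainder accumulates at the +x end.

The spool is on top of the stool, centred. The fence section is against the stool's +x side, with their −y faces flush.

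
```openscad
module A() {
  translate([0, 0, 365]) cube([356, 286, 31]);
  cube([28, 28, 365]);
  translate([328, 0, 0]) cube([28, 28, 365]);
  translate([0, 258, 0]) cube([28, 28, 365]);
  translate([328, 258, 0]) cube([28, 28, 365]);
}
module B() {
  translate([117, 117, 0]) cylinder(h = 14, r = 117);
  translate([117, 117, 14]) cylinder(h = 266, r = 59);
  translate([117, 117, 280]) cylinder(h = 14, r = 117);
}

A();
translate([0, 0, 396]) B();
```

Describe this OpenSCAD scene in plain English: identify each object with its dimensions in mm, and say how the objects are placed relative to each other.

A is a four-legged stool. The seat is 356×286 mm, 31 mm thick, top at z = 396 mm. It stands on four square legs, each 28×28 mm in cross-section, from z = 0 to the seat underside, each flush with a corner of the seat.

B is a spool: two coaxial disc flanges of radius 117 mm and thickness 14 mm, joined by a core cylinder of radius 59 mm and height 266 mm. The lower flange rests on z = 0 and the three cylinders share a vertical axis.

The spool is on top of the stool.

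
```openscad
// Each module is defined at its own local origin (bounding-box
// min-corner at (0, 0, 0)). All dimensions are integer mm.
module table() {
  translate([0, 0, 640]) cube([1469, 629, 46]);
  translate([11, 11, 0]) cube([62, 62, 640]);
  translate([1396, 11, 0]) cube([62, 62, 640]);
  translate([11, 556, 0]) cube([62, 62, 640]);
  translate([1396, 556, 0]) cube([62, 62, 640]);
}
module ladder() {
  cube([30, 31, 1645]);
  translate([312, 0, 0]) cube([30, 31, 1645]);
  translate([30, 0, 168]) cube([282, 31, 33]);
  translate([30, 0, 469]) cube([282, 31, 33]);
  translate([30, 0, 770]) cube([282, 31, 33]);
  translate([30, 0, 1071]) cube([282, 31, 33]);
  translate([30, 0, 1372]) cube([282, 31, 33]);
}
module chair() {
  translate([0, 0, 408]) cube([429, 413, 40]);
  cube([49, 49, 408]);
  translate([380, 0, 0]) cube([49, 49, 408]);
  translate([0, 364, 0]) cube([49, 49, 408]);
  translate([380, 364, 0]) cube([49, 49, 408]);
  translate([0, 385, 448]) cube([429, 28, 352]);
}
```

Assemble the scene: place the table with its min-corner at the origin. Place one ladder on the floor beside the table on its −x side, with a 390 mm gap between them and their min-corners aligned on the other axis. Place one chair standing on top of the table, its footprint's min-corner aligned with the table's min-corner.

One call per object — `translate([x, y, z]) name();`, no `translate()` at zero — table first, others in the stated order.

table();
translate([-732, 0, 0]) ladder();
translate([0, 0, 686]) chair();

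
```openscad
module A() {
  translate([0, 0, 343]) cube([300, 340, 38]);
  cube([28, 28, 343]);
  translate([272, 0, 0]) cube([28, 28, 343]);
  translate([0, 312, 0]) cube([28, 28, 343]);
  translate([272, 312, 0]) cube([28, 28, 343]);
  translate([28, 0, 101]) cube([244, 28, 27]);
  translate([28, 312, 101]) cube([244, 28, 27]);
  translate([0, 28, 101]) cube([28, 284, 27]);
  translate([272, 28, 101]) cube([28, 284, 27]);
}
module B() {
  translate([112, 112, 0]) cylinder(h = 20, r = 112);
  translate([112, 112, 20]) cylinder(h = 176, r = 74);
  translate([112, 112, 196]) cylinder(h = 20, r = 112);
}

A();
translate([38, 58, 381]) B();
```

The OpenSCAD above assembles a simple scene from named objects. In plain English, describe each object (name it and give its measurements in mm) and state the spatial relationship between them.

A is a four-legged stool. The seat is a 300×340×38 mm slab whose top surface is at z = 381 mm; four square legs, each 28×28 mm in cross-section, run from the floor (z = 0) to the underside of the seat, each flush with a corner of the seat. Four stretchers, 28 mm wide and 27 mm tall, connect adjacent legs with their undersides at z = 101 mm, each running between the inner faces of the legs it joins and aligned with the legs' outer faces on the other axis.

B is a spool: two coaxial disc flanges of radius 112 mm and thickness 20 mm, joined by a core cylinder of radius 74 mm and height 176 mm. The lower flange rests on z = 0 and the three cylinders share a vertical axis.

The spool is on top of the stool, centred.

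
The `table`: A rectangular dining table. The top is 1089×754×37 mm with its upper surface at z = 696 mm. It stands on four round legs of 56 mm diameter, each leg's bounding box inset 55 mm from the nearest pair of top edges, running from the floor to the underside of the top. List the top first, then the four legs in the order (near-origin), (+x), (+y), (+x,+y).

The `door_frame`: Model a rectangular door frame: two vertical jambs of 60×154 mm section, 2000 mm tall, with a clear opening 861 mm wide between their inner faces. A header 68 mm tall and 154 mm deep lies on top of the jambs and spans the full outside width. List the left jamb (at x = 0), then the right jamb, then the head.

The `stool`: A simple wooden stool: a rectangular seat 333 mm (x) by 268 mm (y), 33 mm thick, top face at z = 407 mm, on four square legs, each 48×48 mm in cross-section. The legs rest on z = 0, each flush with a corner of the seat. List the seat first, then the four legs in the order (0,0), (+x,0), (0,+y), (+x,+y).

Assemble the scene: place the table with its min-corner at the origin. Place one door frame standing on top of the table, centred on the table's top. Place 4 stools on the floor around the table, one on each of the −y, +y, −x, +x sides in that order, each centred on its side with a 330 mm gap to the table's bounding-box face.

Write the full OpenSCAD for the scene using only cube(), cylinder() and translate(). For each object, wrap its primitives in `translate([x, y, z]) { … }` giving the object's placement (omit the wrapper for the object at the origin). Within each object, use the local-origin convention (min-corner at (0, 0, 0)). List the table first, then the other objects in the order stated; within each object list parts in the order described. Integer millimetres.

translate([0, 0, 659]) cube([1089, 754, 37]);
translate([83, 83, 0]) cylinder(h = 659, r = 28);
translate([1006, 83, 0]) cylinder(h = 659, r = 28);
translate([83, 671, 0]) cylinder(h = 659, r = 28);
translate([1006, 671, 0]) cylinder(h = 659, r = 28);
translate([54, 300, 696]) {
  cube([60, 154, 2000]);
  translate([921, 0, 0]) cube([60, 154, 2000]);
  translate([0, 0, 2000]) cube([981, 154, 68]);
}
translate([378, -598, 0]) {
  translate([0, 0, 374]) cube([333, 268, 33]);
  cube([48, 48, 374]);
  translate([285, 0, 0]) cube([48, 48, 374]);
  translate([0, 220, 0]) cube([48, 48, 374]);
  translate([285, 220, 0]) cube([48, 48, 374]);
}
translate([378, 1084, 0]) {
  translate([0, 0, 374]) cube([333, 268, 33]);
  cube([48, 48, 374]);
  translate([285, 0, 0]) cube([48, 48, 374]);
  translate([0, 220, 0]) cube([48, 48, 374]);
  translate([285, 220, 0]) cube([48, 48, 374]);
}
translate([-663, 243, 0]) {
  translate([0, 0, 374]) cube([333, 268, 33]);
  cube([48, 48, 374]);
  translate([285, 0, 0]) cube([48, 48, 374]);
  translate([0, 220, 0]) cube([48, 48, 374]);
  translate([285, 220, 0]) cube([48, 48, 374]);
}
translate([1419, 243, 0]) {
  translate([0, 0, 374]) cube([333, 268, 33]);
  cube([48, 48, 374]);
  translate([285, 0, 0]) cube([48, 48, 374]);
  translate([0, 220, 0]) cube([48, 48, 374]);
  translate([285, 220, 0]) cube([48, 48, 374]);
}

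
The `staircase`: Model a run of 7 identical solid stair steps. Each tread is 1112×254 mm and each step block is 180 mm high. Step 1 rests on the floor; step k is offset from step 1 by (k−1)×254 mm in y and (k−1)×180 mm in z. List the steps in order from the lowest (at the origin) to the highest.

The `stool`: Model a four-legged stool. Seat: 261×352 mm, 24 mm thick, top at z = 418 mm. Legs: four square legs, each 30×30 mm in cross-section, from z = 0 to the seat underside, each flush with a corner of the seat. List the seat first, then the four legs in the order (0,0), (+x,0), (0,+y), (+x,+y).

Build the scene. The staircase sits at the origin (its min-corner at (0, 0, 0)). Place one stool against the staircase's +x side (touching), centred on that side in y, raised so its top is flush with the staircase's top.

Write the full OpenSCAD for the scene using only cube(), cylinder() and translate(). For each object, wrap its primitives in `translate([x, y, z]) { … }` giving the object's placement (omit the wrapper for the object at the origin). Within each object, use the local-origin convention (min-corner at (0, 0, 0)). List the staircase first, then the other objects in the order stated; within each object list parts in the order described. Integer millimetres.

cube([1112, 254, 180]);
translate([0, 254, 180]) cube([1112, 254, 180]);
translate([0, 508, 360]) cube([1112, 254, 180]);
translate([0, 762, 540]) cube([1112, 254, 180]);
translate([0, 1016, 720]) cube([1112, 254, 180]);
translate([0, 1270, 900]) cube([1112, 254, 180]);
translate([0, 1524, 1080]) cube([1112, 254, 180]);
translate([1112, 713, 842]) {
  translate([0, 0, 394]) cube([261, 352, 24]);
  cube([30, 30, 394]);
  translate([231, 0, 0]) cube([30, 30, 394]);
  translate([0, 322, 0]) cube([30, 30, 394]);
  translate([231, 322, 0]) cube([30, 30, 394]);
}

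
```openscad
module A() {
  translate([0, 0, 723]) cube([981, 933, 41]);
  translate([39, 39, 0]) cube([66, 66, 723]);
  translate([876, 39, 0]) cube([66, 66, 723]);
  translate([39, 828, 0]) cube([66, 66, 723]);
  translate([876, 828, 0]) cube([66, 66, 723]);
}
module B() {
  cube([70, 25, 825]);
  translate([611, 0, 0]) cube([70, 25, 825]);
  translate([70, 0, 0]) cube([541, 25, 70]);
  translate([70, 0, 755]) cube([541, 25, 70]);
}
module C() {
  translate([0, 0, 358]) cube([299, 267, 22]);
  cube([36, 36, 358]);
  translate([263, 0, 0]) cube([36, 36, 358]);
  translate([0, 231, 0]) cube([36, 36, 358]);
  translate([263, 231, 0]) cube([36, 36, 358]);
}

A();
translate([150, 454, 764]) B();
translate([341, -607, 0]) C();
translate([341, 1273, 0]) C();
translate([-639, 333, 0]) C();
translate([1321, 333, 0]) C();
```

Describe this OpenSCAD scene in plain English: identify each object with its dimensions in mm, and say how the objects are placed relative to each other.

A is a rectangular dining table. The top is 981×933×41 mm with its upper surface at z = 764 mm. It stands on four 66×66 mm square legs, each inset 39 mm from the nearest pair of top edges, running from the floor to the underside of the top.

B is a rectangular picture frame lying in the x–z plane (depth along y). The opening is 541 mm wide (x) by 685 mm tall (z), surrounded by a border 70 mm wide on all four sides. The frame is 25 mm deep and is made of two full-height vertical stiles with two horizontal rails fitted between them.

C is a four-legged stool. The seat is a 299×267×22 mm slab whose top surface is at z = 380 mm; four square legs, each 36×36 mm in cross-section, run from the floor (z = 0) to the underside of the seat, each flush with a corner of the seat.

The picture frame is on top of the table, centred. Four stools sit around the table at the −y, +y, −x, +x sides.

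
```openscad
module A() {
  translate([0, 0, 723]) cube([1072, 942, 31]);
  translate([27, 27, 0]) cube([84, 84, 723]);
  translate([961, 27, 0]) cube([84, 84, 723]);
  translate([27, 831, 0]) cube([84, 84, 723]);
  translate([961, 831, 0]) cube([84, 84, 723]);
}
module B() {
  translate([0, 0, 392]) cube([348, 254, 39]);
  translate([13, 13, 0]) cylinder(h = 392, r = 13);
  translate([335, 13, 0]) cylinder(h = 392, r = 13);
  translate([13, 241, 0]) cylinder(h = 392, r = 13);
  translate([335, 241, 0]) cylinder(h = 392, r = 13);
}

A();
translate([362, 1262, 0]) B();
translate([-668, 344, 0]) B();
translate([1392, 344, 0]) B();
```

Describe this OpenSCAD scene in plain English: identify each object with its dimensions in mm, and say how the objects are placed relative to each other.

A is a table with a 1072×942 mm rectangular top, 31 mm thick, top surface at z = 754 mm, supported by four 84×84 mm square legs, each inset 27 mm from the nearest pair of top edges, running from the floor.

B is a four-legged stool. The seat is a 348×254×39 mm slab whose top surface is at z = 431 mm; four round legs, each 26 mm in diameter, run from the floor (z = 0) to the underside of the seat, each leg's axis is inset half a diameter from the nearest pair of seat edges (so the leg's bounding box is flush with the corner).

Three stools sit around the table at the +y, −x, +x sides.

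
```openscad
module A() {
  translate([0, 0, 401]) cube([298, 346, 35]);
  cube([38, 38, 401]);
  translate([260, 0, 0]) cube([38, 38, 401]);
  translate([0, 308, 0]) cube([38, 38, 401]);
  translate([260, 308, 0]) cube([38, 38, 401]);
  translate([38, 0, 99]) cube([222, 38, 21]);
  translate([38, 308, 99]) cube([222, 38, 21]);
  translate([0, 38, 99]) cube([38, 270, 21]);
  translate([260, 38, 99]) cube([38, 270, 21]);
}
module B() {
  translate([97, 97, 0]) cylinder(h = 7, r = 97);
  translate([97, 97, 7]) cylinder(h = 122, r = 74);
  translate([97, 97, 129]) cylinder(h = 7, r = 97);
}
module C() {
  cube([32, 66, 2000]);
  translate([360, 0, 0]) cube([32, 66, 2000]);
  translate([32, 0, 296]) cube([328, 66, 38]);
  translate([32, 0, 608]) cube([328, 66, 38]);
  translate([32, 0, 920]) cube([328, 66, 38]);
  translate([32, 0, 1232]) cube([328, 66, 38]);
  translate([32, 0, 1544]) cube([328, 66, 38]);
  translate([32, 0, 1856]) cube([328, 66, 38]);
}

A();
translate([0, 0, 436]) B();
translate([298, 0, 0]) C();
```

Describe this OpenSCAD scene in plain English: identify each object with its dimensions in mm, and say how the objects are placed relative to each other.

A is a four-legged stool. The seat is a 298×346×35 mm slab whose top surface is at z = 436 mm; four square legs, each 38×38 mm in cross-section, run from the floor (z = 0) to the underside of the seat, each flush with a corner of the seat. Four stretchers, 38 mm wide and 21 mm tall, connect adjacent legs with their undersides at z = 99 mm, each running between the inner faces of the legs it joins and aligned with the legs' outer faces on the other axis.

B is a spool: two coaxial disc flanges of radius 97 mm and thickness 7 mm, joined by a core cylinder of radius 74 mm and height 122 mm. The lower flange rests on z = 0 and the three cylinders share a vertical axis.

C is a straight ladder. Two 32×66 mm vertical rails, 2000 mm tall, stand 392 mm apart (outside-to-outside) with their front faces coplanar on the −y side. 6 rungs, each 66 mm deep and 38 mm tall, span between the inner faces of the rails, front faces flush with the rails. The lowest rung's underside is at z = 296 mm and rungs are spaced 312 mm apart (underside to underside).

The spool is on top of the stool. The ladder is against the stool's +x side, with their −y faces flush.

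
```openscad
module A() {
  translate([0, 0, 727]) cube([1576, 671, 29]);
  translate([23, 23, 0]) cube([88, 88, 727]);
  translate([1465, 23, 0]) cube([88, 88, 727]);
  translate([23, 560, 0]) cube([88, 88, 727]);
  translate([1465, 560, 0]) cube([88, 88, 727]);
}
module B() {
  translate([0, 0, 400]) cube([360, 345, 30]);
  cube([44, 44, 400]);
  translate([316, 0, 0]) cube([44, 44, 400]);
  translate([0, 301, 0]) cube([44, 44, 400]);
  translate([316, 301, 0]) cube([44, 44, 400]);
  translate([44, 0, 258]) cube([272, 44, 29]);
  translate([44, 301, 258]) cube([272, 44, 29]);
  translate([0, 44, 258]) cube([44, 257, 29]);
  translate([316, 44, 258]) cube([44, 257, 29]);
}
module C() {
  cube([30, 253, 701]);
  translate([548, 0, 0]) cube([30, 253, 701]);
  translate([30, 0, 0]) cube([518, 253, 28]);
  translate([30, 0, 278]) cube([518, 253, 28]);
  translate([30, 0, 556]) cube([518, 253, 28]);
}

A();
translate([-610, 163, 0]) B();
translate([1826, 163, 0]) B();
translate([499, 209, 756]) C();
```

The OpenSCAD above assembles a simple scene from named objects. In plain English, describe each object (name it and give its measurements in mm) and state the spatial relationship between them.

A is a table: top 1576 mm (x) × 671 mm (y), 29 mm thick, upper face at z = 756 mm, on four 88×88 mm square legs, each inset 23 mm from the nearest pair of top edges, running from z = 0 to the bottom of the top.

B is a four-legged stool. The seat is 360×345 mm, 30 mm thick, top at z = 430 mm. It stands on four square legs, each 44×44 mm in cross-section, from z = 0 to the seat underside, each flush with a corner of the seat. Four stretchers, 44 mm wide and 29 mm tall, connect adjacent legs with their undersides at z = 258 mm, each running between the inner faces of the legs it joins and aligned with the legs' outer faces on the other axis.

C is a bookshelf 578 mm wide overall, 253 mm deep and 701 mm tall. The two sides are 30 mm thick vertical panels. 3 horizontal shelves of 28 mm thickness span between the inner faces of the sides; the lowest shelf sits on the floor and shelves are stacked with a clear vertical gap of 250 mm between each pair.

Two stools sit around the table at the −x, +x sides. The bookshelf is on top of the table, centred.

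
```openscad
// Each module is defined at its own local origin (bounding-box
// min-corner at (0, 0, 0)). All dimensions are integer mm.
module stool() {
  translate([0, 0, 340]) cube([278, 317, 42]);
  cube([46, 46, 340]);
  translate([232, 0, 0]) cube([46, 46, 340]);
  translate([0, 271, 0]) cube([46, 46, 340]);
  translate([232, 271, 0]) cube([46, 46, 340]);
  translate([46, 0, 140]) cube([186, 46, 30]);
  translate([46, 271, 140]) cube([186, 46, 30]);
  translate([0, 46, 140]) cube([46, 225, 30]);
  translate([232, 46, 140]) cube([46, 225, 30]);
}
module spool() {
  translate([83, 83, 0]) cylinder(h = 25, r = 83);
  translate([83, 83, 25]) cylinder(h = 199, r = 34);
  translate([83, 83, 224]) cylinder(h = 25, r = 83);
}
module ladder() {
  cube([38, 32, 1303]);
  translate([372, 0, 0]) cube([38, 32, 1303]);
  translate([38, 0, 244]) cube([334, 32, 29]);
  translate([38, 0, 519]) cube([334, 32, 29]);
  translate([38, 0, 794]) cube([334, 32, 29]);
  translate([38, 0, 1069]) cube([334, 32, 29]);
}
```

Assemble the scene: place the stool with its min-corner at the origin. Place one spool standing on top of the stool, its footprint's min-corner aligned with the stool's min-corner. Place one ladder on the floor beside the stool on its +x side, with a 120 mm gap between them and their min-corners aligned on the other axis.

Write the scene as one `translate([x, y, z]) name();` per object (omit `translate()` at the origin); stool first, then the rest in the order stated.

stool();
translate([0, 0, 382]) spool();
translate([398, 0, 0]) ladder();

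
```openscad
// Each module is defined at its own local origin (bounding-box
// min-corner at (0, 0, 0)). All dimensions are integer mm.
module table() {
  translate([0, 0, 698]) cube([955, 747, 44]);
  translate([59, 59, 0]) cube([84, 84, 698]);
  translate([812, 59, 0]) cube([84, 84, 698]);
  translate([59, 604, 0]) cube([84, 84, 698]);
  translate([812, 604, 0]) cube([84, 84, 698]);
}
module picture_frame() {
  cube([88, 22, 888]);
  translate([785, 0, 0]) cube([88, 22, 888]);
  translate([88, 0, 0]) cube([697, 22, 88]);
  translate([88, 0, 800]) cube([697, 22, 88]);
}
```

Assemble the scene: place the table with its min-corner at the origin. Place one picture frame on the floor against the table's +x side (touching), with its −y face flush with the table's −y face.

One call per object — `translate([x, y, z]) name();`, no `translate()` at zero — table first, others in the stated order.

table();
translate([955, 0, 0]) picture_frame();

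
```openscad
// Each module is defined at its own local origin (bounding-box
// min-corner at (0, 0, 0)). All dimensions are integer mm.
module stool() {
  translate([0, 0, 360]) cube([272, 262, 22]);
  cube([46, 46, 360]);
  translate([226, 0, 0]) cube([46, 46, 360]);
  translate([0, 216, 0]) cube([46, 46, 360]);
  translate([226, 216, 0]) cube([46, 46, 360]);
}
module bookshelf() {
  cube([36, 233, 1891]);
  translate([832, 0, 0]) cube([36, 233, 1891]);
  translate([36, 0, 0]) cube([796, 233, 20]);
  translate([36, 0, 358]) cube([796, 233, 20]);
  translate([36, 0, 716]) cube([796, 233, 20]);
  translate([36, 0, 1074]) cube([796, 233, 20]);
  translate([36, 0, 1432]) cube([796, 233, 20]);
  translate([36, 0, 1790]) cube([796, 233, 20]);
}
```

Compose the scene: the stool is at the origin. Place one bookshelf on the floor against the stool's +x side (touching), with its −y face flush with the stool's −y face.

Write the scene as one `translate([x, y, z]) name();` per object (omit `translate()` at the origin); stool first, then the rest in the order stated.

stool();
translate([272, 0, 0]) bookshelf();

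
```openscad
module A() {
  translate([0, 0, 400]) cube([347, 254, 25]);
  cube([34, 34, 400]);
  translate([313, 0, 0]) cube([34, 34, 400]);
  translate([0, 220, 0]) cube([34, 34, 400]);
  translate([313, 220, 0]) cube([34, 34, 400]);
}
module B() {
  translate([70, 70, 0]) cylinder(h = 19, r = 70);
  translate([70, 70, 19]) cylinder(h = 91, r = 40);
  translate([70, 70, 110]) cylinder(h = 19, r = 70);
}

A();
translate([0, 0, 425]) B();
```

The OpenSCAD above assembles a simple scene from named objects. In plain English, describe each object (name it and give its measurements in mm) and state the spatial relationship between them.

A is a four-legged stool. The seat is 347×254 mm, 25 mm thick, top at z = 425 mm. It stands on four square legs, each 34×34 mm in cross-section, from z = 0 to the seat underside, each flush with a corner of the seat.

B is a spool: two coaxial disc flanges of radius 70 mm and thickness 19 mm, joined by a core cylinder of radius 40 mm and height 91 mm. The lower flange rests on z = 0 and the three cylinders share a vertical axis.

The spool is on top of the stool.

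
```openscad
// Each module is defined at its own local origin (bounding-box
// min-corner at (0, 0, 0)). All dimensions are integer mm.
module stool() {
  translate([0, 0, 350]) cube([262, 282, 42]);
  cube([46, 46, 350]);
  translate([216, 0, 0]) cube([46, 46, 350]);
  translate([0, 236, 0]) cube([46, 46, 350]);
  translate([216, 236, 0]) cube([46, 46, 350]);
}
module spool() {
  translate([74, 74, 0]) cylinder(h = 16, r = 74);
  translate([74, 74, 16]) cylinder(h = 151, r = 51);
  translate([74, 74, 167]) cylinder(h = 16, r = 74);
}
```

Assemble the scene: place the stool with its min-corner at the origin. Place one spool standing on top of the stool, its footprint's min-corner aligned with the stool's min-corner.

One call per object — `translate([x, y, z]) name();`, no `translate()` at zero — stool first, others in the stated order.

stool();
translate([0, 0, 392]) spool();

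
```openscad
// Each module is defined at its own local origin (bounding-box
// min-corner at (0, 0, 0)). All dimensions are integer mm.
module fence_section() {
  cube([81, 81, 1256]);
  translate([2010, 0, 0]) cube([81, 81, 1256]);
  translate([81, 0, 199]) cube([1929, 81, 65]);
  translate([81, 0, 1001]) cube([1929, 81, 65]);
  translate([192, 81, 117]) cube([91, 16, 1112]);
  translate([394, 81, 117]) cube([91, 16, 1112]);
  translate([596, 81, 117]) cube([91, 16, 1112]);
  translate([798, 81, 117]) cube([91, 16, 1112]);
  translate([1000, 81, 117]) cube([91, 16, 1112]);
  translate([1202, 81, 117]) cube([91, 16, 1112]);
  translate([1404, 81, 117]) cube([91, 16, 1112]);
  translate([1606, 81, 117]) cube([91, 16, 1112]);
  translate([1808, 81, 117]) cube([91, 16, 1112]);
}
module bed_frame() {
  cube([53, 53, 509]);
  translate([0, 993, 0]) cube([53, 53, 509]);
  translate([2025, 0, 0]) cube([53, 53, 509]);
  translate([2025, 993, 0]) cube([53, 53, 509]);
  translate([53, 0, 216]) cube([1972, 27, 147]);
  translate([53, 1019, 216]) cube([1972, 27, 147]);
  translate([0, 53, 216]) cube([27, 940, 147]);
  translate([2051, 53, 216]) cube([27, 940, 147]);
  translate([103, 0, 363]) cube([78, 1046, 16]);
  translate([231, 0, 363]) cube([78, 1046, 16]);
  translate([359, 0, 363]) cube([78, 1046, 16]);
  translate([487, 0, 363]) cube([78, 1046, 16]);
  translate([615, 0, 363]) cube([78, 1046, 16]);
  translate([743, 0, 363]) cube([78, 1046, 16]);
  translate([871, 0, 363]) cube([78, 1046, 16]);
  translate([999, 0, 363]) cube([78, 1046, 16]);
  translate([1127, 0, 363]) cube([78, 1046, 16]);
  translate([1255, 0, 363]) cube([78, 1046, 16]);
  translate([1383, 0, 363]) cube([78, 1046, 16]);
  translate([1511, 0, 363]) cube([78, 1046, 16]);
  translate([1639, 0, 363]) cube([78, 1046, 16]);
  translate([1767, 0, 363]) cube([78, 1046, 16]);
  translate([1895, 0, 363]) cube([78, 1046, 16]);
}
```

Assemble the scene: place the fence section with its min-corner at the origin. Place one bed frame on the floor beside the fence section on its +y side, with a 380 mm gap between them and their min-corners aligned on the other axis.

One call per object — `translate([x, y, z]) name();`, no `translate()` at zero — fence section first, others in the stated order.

fence_section();
translate([0, 477, 0]) bed_frame();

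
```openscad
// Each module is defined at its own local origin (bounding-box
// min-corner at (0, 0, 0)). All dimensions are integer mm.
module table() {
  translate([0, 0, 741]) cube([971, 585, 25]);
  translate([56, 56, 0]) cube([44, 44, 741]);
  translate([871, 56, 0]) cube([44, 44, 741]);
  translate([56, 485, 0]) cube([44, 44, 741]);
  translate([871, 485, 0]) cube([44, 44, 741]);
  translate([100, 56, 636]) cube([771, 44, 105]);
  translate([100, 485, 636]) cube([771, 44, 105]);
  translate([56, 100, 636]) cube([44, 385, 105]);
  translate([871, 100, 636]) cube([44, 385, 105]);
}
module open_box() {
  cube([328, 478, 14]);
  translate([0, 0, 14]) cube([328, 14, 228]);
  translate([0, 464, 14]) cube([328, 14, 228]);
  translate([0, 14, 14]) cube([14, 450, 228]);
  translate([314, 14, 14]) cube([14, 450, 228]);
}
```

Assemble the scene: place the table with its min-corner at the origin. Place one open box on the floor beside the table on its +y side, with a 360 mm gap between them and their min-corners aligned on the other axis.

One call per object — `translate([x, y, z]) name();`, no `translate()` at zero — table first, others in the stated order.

table();
translate([0, 945, 0]) open_box();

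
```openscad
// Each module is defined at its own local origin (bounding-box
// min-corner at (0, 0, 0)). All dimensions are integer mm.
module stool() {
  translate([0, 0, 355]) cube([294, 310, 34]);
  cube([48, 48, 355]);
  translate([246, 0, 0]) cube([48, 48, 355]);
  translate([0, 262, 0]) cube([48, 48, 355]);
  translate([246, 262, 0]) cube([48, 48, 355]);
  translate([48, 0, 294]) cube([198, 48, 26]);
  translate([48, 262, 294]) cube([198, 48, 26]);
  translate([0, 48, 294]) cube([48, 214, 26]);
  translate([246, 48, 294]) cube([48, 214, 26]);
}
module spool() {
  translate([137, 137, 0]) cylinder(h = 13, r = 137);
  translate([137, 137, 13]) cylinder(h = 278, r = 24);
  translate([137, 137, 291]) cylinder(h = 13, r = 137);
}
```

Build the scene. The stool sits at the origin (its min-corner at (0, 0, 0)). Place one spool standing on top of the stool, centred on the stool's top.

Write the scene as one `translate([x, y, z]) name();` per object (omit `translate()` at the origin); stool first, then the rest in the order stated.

stool();
translate([10, 18, 389]) spool();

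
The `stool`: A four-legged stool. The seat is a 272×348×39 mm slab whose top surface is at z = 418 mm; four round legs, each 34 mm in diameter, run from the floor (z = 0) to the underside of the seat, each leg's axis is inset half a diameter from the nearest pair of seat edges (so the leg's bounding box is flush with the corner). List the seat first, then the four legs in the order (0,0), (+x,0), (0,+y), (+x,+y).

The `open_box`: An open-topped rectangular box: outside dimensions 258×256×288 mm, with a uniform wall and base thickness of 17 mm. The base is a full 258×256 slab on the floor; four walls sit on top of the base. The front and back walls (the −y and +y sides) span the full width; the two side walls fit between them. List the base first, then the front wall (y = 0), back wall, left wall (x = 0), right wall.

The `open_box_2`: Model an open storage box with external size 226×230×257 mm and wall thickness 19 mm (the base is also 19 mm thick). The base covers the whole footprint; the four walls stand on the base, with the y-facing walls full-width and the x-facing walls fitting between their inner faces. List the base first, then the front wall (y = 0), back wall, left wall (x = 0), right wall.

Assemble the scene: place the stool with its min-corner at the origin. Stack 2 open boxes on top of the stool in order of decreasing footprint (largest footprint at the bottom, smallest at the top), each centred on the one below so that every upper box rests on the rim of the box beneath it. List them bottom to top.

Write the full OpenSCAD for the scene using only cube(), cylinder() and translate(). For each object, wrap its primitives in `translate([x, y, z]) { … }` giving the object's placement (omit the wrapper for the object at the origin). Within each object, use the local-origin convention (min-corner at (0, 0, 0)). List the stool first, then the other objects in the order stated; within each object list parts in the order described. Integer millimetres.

translate([0, 0, 379]) cube([272, 348, 39]);
translate([17, 17, 0]) cylinder(h = 379, r = 17);
translate([255, 17, 0]) cylinder(h = 379, r = 17);
translate([17, 331, 0]) cylinder(h = 379, r = 17);
translate([255, 331, 0]) cylinder(h = 379, r = 17);
translate([7, 46, 418]) {
  cube([258, 256, 17]);
  translate([0, 0, 17]) cube([258, 17, 271]);
  translate([0, 239, 17]) cube([258, 17, 271]);
  translate([0, 17, 17]) cube([17, 222, 271]);
  translate([241, 17, 17]) cube([17, 222, 271]);
}
translate([23, 59, 706]) {
  cube([226, 230, 19]);
  translate([0, 0, 19]) cube([226, 19, 238]);
  translate([0, 211, 19]) cube([226, 19, 238]);
  translate([0, 19, 19]) cube([19, 192, 238]);
  translate([207, 19, 19]) cube([19, 192, 238]);
}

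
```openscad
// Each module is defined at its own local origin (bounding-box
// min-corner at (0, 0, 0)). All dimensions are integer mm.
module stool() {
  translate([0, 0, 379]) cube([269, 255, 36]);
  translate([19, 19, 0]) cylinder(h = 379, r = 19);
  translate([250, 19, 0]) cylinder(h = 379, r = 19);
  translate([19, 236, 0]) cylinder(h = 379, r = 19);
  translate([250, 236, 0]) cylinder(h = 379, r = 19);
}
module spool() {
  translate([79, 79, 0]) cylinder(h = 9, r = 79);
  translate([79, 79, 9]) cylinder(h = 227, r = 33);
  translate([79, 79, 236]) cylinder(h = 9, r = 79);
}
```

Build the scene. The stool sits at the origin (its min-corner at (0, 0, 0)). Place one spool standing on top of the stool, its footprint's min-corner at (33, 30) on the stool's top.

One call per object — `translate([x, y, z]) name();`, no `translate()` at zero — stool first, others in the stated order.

stool();
translate([33, 30, 415]) spool();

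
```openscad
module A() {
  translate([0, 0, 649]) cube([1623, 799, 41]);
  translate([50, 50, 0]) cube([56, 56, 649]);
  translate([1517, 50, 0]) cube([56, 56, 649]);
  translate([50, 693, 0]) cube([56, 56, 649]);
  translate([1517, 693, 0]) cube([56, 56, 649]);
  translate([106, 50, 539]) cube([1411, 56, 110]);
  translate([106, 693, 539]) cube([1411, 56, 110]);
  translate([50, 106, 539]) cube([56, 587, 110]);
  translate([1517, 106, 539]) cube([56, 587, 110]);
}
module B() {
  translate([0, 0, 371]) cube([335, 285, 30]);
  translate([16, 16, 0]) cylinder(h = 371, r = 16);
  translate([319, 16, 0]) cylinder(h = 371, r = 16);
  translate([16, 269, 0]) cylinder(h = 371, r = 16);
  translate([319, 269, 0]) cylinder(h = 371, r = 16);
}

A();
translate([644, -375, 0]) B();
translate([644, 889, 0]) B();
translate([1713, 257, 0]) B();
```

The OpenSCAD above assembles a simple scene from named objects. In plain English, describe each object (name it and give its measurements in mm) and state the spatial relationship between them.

A is a rectangular dining table. The top is 1623×799×41 mm with its upper surface at z = 690 mm. It stands on four 56×56 mm square legs, each inset 50 mm from the nearest pair of top edges, running from the floor to the underside of the top. Four apron rails, 56 mm thick and 110 mm tall, run between adjacent legs with their top edges flush with the underside of the top and their outer faces flush with the legs' outer faces.

B is a four-legged stool. The seat is a 335×285×30 mm slab whose top surface is at z = 401 mm; four round legs, each 32 mm in diameter, run from the floor (z = 0) to the underside of the seat, each leg's axis is inset half a diameter from the nearest pair of seat edges (so the leg's bounding box is flush with the corner).

Three stools sit around the table at the −y, +y, +x sides.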